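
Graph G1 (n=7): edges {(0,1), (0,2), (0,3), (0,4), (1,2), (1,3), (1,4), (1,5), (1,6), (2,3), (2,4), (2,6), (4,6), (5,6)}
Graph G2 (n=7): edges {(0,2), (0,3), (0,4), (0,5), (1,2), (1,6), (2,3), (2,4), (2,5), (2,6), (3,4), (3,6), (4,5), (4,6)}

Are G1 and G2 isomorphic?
Yes, isomorphic

The graphs are isomorphic.
One valid mapping φ: V(G1) → V(G2): 0→0, 1→2, 2→4, 3→5, 4→3, 5→1, 6→6

Verify φ preserves adjacency — for each edge of G1, its image is an edge of G2:
  (0,1) → (φ(0),φ(1)) = (0,2) ∈ E(G2) ✓
  (0,2) → (φ(0),φ(2)) = (0,4) ∈ E(G2) ✓
  (0,3) → (φ(0),φ(3)) = (0,5) ∈ E(G2) ✓
  (0,4) → (φ(0),φ(4)) = (0,3) ∈ E(G2) ✓
  (1,2) → (φ(1),φ(2)) = (2,4) ∈ E(G2) ✓
  (1,3) → (φ(1),φ(3)) = (2,5) ∈ E(G2) ✓
  (1,4) → (φ(1),φ(4)) = (2,3) ∈ E(G2) ✓
  (1,5) → (φ(1),φ(5)) = (1,2) ∈ E(G2) ✓
  (1,6) → (φ(1),φ(6)) = (2,6) ∈ E(G2) ✓
  (2,3) → (φ(2),φ(3)) = (4,5) ∈ E(G2) ✓
  (2,4) → (φ(2),φ(4)) = (3,4) ∈ E(G2) ✓
  (2,6) → (φ(2),φ(6)) = (4,6) ∈ E(G2) ✓
  (4,6) → (φ(4),φ(6)) = (3,6) ∈ E(G2) ✓
  (5,6) → (φ(5),φ(6)) = (1,6) ∈ E(G2) ✓
All 14 edges of G1 map to edges of G2, and |E(G1)| = |E(G2)| = 14, so φ is a bijection on edges as well as vertices. Hence G1 ≅ G2.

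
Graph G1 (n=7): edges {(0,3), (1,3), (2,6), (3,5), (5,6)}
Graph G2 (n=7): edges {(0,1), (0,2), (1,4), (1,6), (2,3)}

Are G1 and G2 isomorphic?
Yes, isomorphic

The graphs are isomorphic.
One valid mapping φ: V(G1) → V(G2): 0→4, 1→6, 2→3, 3→1, 4→5, 5→0, 6→2

Verify φ preserves adjacency — for each edge of G1, its image is an edge of G2:
  (0,3) → (φ(0),φ(3)) = (1,4) ∈ E(G2) ✓
  (1,3) → (φ(1),φ(3)) = (1,6) ∈ E(G2) ✓
  (2,6) → (φ(2),φ(6)) = (2,3) ∈ E(G2) ✓
  (3,5) → (φ(3),φ(5)) = (0,1) ∈ E(G2) ✓
  (5,6) → (φ(5),φ(6)) = (0,2) ∈ E(G2) ✓
All 5 edges of G1 map to edges of G2, and |E(G1)| = |E(G2)| = 5, so φ is a bijection on edges as well as vertices. Hence G1 ≅ G2.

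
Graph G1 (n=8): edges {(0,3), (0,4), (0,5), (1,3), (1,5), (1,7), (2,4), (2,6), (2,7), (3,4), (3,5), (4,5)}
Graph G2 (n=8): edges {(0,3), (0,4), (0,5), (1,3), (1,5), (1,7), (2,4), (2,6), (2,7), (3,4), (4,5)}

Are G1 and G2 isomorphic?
No, not isomorphic

The graphs are NOT isomorphic.

Counting edges: G1 has 12 edge(s); G2 has 11 edge(s).
Edge count is an isomorphism invariant (a bijection on vertices induces a bijection on edges), so differing edge counts rule out isomorphism.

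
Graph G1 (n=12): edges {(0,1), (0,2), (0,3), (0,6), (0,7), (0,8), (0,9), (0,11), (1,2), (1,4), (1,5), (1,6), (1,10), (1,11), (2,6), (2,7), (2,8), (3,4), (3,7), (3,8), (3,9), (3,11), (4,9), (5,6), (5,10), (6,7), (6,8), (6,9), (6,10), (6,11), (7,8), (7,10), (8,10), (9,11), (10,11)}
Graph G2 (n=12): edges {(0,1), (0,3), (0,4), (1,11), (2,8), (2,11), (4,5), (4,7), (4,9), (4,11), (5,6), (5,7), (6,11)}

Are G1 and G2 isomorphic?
No, not isomorphic

The graphs are NOT isomorphic.

Connected components of G1: 1 component(s) with vertex sets [[0, 1, 2, 3, 4, 5, 6, 7, 8, 9, 10, 11]], sizes [12].
Connected components of G2: 2 component(s) with vertex sets [[10], [0, 1, 2, 3, 4, 5, 6, 7, 8, 9, 11]], sizes [1, 11].
The number of connected components (and the multiset of component sizes) is an isomorphism invariant — an isomorphism maps each component of G1 bijectively onto a component of G2. Since G1 has 1 component(s) and G2 has 2, they cannot be isomorphic.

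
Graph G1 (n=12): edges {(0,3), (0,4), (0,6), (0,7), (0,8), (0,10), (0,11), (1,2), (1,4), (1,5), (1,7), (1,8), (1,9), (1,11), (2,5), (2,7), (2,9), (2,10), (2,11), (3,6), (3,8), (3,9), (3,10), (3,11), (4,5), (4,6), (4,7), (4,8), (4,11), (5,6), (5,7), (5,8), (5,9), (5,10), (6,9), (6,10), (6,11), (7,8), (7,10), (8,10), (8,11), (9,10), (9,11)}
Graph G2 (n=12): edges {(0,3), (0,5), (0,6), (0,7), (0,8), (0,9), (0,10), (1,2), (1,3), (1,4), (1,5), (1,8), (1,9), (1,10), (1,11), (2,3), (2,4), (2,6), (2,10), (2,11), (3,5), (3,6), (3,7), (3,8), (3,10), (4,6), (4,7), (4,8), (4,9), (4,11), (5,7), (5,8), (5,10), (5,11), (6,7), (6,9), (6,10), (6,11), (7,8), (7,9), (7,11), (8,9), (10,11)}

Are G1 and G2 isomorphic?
Yes, isomorphic

The graphs are isomorphic.
One valid mapping φ: V(G1) → V(G2): 0→10, 1→8, 2→9, 3→2, 4→5, 5→7, 6→11, 7→0, 8→3, 9→4, 10→6, 11→1

Verify φ preserves adjacency — for each edge of G1, its image is an edge of G2:
  (0,3) → (φ(0),φ(3)) = (2,10) ∈ E(G2) ✓
  (0,4) → (φ(0),φ(4)) = (5,10) ∈ E(G2) ✓
  (0,6) → (φ(0),φ(6)) = (10,11) ∈ E(G2) ✓
  (0,7) → (φ(0),φ(7)) = (0,10) ∈ E(G2) ✓
  (0,8) → (φ(0),φ(8)) = (3,10) ∈ E(G2) ✓
  (0,10) → (φ(0),φ(10)) = (6,10) ∈ E(G2) ✓
  (0,11) → (φ(0),φ(11)) = (1,10) ∈ E(G2) ✓
  (1,2) → (φ(1),φ(2)) = (8,9) ∈ E(G2) ✓
  (1,4) → (φ(1),φ(4)) = (5,8) ∈ E(G2) ✓
  (1,5) → (φ(1),φ(5)) = (7,8) ∈ E(G2) ✓
  (1,7) → (φ(1),φ(7)) = (0,8) ∈ E(G2) ✓
  (1,8) → (φ(1),φ(8)) = (3,8) ∈ E(G2) ✓
  (1,9) → (φ(1),φ(9)) = (4,8) ∈ E(G2) ✓
  (1,11) → (φ(1),φ(11)) = (1,8) ∈ E(G2) ✓
  (2,5) → (φ(2),φ(5)) = (7,9) ∈ E(G2) ✓
  (2,7) → (φ(2),φ(7)) = (0,9) ∈ E(G2) ✓
  (2,9) → (φ(2),φ(9)) = (4,9) ∈ E(G2) ✓
  (2,10) → (φ(2),φ(10)) = (6,9) ∈ E(G2) ✓
  (2,11) → (φ(2),φ(11)) = (1,9) ∈ E(G2) ✓
  (3,6) → (φ(3),φ(6)) = (2,11) ∈ E(G2) ✓
  (3,8) → (φ(3),φ(8)) = (2,3) ∈ E(G2) ✓
  (3,9) → (φ(3),φ(9)) = (2,4) ∈ E(G2) ✓
  (3,10) → (φ(3),φ(10)) = (2,6) ∈ E(G2) ✓
  (3,11) → (φ(3),φ(11)) = (1,2) ∈ E(G2) ✓
  (4,5) → (φ(4),φ(5)) = (5,7) ∈ E(G2) ✓
  (4,6) → (φ(4),φ(6)) = (5,11) ∈ E(G2) ✓
  (4,7) → (φ(4),φ(7)) = (0,5) ∈ E(G2) ✓
  (4,8) → (φ(4),φ(8)) = (3,5) ∈ E(G2) ✓
  (4,11) → (φ(4),φ(11)) = (1,5) ∈ E(G2) ✓
  (5,6) → (φ(5),φ(6)) = (7,11) ∈ E(G2) ✓
  (5,7) → (φ(5),φ(7)) = (0,7) ∈ E(G2) ✓
  (5,8) → (φ(5),φ(8)) = (3,7) ∈ E(G2) ✓
  (5,9) → (φ(5),φ(9)) = (4,7) ∈ E(G2) ✓
  (5,10) → (φ(5),φ(10)) = (6,7) ∈ E(G2) ✓
  (6,9) → (φ(6),φ(9)) = (4,11) ∈ E(G2) ✓
  (6,10) → (φ(6),φ(10)) = (6,11) ∈ E(G2) ✓
  (6,11) → (φ(6),φ(11)) = (1,11) ∈ E(G2) ✓
  (7,8) → (φ(7),φ(8)) = (0,3) ∈ E(G2) ✓
  (7,10) → (φ(7),φ(10)) = (0,6) ∈ E(G2) ✓
  (8,10) → (φ(8),φ(10)) = (3,6) ∈ E(G2) ✓
  (8,11) → (φ(8),φ(11)) = (1,3) ∈ E(G2) ✓
  (9,10) → (φ(9),φ(10)) = (4,6) ∈ E(G2) ✓
  (9,11) → (φ(9),φ(11)) = (1,4) ∈ E(G2) ✓
All 43 edges of G1 map to edges of G2, and |E(G1)| = |E(G2)| = 43, so φ is a bijection on edges as well as vertices. Hence G1 ≅ G2.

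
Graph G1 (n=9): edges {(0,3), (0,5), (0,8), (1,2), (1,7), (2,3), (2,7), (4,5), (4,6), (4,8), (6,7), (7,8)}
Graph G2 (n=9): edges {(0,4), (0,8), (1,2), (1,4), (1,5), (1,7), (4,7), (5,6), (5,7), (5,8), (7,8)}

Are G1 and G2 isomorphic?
No, not isomorphic

The graphs are NOT isomorphic.

Connected components of G1: 1 component(s) with vertex sets [[0, 1, 2, 3, 4, 5, 6, 7, 8]], sizes [9].
Connected components of G2: 2 component(s) with vertex sets [[3], [0, 1, 2, 4, 5, 6, 7, 8]], sizes [1, 8].
The number of connected components (and the multiset of component sizes) is an isomorphism invariant — an isomorphism maps each component of G1 bijectively onto a component of G2. Since G1 has 1 component(s) and G2 has 2, they cannot be isomorphic.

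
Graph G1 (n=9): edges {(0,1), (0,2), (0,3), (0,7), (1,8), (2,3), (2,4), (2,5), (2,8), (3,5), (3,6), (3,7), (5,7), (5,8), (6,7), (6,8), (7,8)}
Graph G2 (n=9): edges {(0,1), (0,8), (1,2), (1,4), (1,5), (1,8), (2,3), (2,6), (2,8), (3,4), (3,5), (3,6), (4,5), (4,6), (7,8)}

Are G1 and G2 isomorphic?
No, not isomorphic

The graphs are NOT isomorphic.

Counting triangles (3-cliques): G1 has 8, G2 has 6.
Triangle count is an isomorphism invariant, so differing triangle counts rule out isomorphism.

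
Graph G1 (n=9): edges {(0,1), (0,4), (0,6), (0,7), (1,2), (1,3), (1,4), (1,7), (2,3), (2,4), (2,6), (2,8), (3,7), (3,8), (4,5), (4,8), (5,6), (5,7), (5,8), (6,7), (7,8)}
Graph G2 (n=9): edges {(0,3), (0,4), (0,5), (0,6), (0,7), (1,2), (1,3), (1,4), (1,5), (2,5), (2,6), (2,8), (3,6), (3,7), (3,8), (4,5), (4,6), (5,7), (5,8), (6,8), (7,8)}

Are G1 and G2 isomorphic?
Yes, isomorphic

The graphs are isomorphic.
One valid mapping φ: V(G1) → V(G2): 0→4, 1→0, 2→3, 3→7, 4→6, 5→2, 6→1, 7→5, 8→8

Verify φ preserves adjacency — for each edge of G1, its image is an edge of G2:
  (0,1) → (φ(0),φ(1)) = (0,4) ∈ E(G2) ✓
  (0,4) → (φ(0),φ(4)) = (4,6) ∈ E(G2) ✓
  (0,6) → (φ(0),φ(6)) = (1,4) ∈ E(G2) ✓
  (0,7) → (φ(0),φ(7)) = (4,5) ∈ E(G2) ✓
  (1,2) → (φ(1),φ(2)) = (0,3) ∈ E(G2) ✓
  (1,3) → (φ(1),φ(3)) = (0,7) ∈ E(G2) ✓
  (1,4) → (φ(1),φ(4)) = (0,6) ∈ E(G2) ✓
  (1,7) → (φ(1),φ(7)) = (0,5) ∈ E(G2) ✓
  (2,3) → (φ(2),φ(3)) = (3,7) ∈ E(G2) ✓
  (2,4) → (φ(2),φ(4)) = (3,6) ∈ E(G2) ✓
  (2,6) → (φ(2),φ(6)) = (1,3) ∈ E(G2) ✓
  (2,8) → (φ(2),φ(8)) = (3,8) ∈ E(G2) ✓
  (3,7) → (φ(3),φ(7)) = (5,7) ∈ E(G2) ✓
  (3,8) → (φ(3),φ(8)) = (7,8) ∈ E(G2) ✓
  (4,5) → (φ(4),φ(5)) = (2,6) ∈ E(G2) ✓
  (4,8) → (φ(4),φ(8)) = (6,8) ∈ E(G2) ✓
  (5,6) → (φ(5),φ(6)) = (1,2) ∈ E(G2) ✓
  (5,7) → (φ(5),φ(7)) = (2,5) ∈ E(G2) ✓
  (5,8) → (φ(5),φ(8)) = (2,8) ∈ E(G2) ✓
  (6,7) → (φ(6),φ(7)) = (1,5) ∈ E(G2) ✓
  (7,8) → (φ(7),φ(8)) = (5,8) ∈ E(G2) ✓
All 21 edges of G1 map to edges of G2, and |E(G1)| = |E(G2)| = 21, so φ is a bijection on edges as well as vertices. Hence G1 ≅ G2.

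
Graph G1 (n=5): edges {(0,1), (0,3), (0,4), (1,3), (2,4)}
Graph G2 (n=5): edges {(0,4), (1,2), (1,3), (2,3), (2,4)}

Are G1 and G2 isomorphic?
Yes, isomorphic

The graphs are isomorphic.
One valid mapping φ: V(G1) → V(G2): 0→2, 1→3, 2→0, 3→1, 4→4

Verify φ preserves adjacency — for each edge of G1, its image is an edge of G2:
  (0,1) → (φ(0),φ(1)) = (2,3) ∈ E(G2) ✓
  (0,3) → (φ(0),φ(3)) = (1,2) ∈ E(G2) ✓
  (0,4) → (φ(0),φ(4)) = (2,4) ∈ E(G2) ✓
  (1,3) → (φ(1),φ(3)) = (1,3) ∈ E(G2) ✓
  (2,4) → (φ(2),φ(4)) = (0,4) ∈ E(G2) ✓
All 5 edges of G1 map to edges of G2, and |E(G1)| = |E(G2)| = 5, so φ is a bijection on edges as well as vertices. Hence G1 ≅ G2.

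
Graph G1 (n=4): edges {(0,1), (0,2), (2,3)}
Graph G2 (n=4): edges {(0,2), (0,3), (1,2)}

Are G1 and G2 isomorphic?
Yes, isomorphic

The graphs are isomorphic.
One valid mapping φ: V(G1) → V(G2): 0→2, 1→1, 2→0, 3→3

Verify φ preserves adjacency — for each edge of G1, its image is an edge of G2:
  (0,1) → (φ(0),φ(1)) = (1,2) ∈ E(G2) ✓
  (0,2) → (φ(0),φ(2)) = (0,2) ∈ E(G2) ✓
  (2,3) → (φ(2),φ(3)) = (0,3) ∈ E(G2) ✓
All 3 edges of G1 map to edges of G2, and |E(G1)| = |E(G2)| = 3, so φ is a bijection on edges as well as vertices. Hence G1 ≅ G2.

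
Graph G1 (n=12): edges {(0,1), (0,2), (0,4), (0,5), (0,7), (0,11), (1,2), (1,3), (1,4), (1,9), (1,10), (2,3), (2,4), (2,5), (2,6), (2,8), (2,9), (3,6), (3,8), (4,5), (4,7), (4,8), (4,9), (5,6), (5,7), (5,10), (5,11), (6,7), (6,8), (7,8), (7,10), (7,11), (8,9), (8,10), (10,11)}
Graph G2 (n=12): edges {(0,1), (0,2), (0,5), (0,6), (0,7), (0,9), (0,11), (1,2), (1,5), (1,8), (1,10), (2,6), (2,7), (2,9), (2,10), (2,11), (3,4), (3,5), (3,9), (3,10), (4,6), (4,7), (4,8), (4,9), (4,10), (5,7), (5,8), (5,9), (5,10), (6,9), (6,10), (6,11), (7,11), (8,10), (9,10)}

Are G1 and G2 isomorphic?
Yes, isomorphic

The graphs are isomorphic.
One valid mapping φ: V(G1) → V(G2): 0→6, 1→4, 2→10, 3→8, 4→9, 5→2, 6→1, 7→0, 8→5, 9→3, 10→7, 11→11

Verify φ preserves adjacency — for each edge of G1, its image is an edge of G2:
  (0,1) → (φ(0),φ(1)) = (4,6) ∈ E(G2) ✓
  (0,2) → (φ(0),φ(2)) = (6,10) ∈ E(G2) ✓
  (0,4) → (φ(0),φ(4)) = (6,9) ∈ E(G2) ✓
  (0,5) → (φ(0),φ(5)) = (2,6) ∈ E(G2) ✓
  (0,7) → (φ(0),φ(7)) = (0,6) ∈ E(G2) ✓
  (0,11) → (φ(0),φ(11)) = (6,11) ∈ E(G2) ✓
  (1,2) → (φ(1),φ(2)) = (4,10) ∈ E(G2) ✓
  (1,3) → (φ(1),φ(3)) = (4,8) ∈ E(G2) ✓
  (1,4) → (φ(1),φ(4)) = (4,9) ∈ E(G2) ✓
  (1,9) → (φ(1),φ(9)) = (3,4) ∈ E(G2) ✓
  (1,10) → (φ(1),φ(10)) = (4,7) ∈ E(G2) ✓
  (2,3) → (φ(2),φ(3)) = (8,10) ∈ E(G2) ✓
  (2,4) → (φ(2),φ(4)) = (9,10) ∈ E(G2) ✓
  (2,5) → (φ(2),φ(5)) = (2,10) ∈ E(G2) ✓
  (2,6) → (φ(2),φ(6)) = (1,10) ∈ E(G2) ✓
  (2,8) → (φ(2),φ(8)) = (5,10) ∈ E(G2) ✓
  (2,9) → (φ(2),φ(9)) = (3,10) ∈ E(G2) ✓
  (3,6) → (φ(3),φ(6)) = (1,8) ∈ E(G2) ✓
  (3,8) → (φ(3),φ(8)) = (5,8) ∈ E(G2) ✓
  (4,5) → (φ(4),φ(5)) = (2,9) ∈ E(G2) ✓
  (4,7) → (φ(4),φ(7)) = (0,9) ∈ E(G2) ✓
  (4,8) → (φ(4),φ(8)) = (5,9) ∈ E(G2) ✓
  (4,9) → (φ(4),φ(9)) = (3,9) ∈ E(G2) ✓
  (5,6) → (φ(5),φ(6)) = (1,2) ∈ E(G2) ✓
  (5,7) → (φ(5),φ(7)) = (0,2) ∈ E(G2) ✓
  (5,10) → (φ(5),φ(10)) = (2,7) ∈ E(G2) ✓
  (5,11) → (φ(5),φ(11)) = (2,11) ∈ E(G2) ✓
  (6,7) → (φ(6),φ(7)) = (0,1) ∈ E(G2) ✓
  (6,8) → (φ(6),φ(8)) = (1,5) ∈ E(G2) ✓
  (7,8) → (φ(7),φ(8)) = (0,5) ∈ E(G2) ✓
  (7,10) → (φ(7),φ(10)) = (0,7) ∈ E(G2) ✓
  (7,11) → (φ(7),φ(11)) = (0,11) ∈ E(G2) ✓
  (8,9) → (φ(8),φ(9)) = (3,5) ∈ E(G2) ✓
  (8,10) → (φ(8),φ(10)) = (5,7) ∈ E(G2) ✓
  (10,11) → (φ(10),φ(11)) = (7,11) ∈ E(G2) ✓
All 35 edges of G1 map to edges of G2, and |E(G1)| = |E(G2)| = 35, so φ is a bijection on edges as well as vertices. Hence G1 ≅ G2.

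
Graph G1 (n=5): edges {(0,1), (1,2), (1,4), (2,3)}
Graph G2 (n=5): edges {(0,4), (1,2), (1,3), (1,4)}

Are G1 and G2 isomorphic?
Yes, isomorphic

The graphs are isomorphic.
One valid mapping φ: V(G1) → V(G2): 0→3, 1→1, 2→4, 3→0, 4→2

Verify φ preserves adjacency — for each edge of G1, its image is an edge of G2:
  (0,1) → (φ(0),φ(1)) = (1,3) ∈ E(G2) ✓
  (1,2) → (φ(1),φ(2)) = (1,4) ∈ E(G2) ✓
  (1,4) → (φ(1),φ(4)) = (1,2) ∈ E(G2) ✓
  (2,3) → (φ(2),φ(3)) = (0,4) ∈ E(G2) ✓
All 4 edges of G1 map to edges of G2, and |E(G1)| = |E(G2)| = 4, so φ is a bijection on edges as well as vertices. Hence G1 ≅ G2.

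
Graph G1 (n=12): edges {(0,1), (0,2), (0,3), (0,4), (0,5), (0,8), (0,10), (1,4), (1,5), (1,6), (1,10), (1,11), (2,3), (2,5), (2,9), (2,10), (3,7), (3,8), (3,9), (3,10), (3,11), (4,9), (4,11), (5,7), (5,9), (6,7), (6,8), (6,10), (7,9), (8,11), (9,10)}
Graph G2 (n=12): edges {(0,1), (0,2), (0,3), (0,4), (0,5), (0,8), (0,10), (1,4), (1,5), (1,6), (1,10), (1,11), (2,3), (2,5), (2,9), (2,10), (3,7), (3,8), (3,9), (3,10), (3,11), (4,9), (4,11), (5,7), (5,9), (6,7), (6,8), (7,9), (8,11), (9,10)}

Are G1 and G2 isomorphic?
No, not isomorphic

The graphs are NOT isomorphic.

Counting edges: G1 has 31 edge(s); G2 has 30 edge(s).
Edge count is an isomorphism invariant (a bijection on vertices induces a bijection on edges), so differing edge counts rule out isomorphism.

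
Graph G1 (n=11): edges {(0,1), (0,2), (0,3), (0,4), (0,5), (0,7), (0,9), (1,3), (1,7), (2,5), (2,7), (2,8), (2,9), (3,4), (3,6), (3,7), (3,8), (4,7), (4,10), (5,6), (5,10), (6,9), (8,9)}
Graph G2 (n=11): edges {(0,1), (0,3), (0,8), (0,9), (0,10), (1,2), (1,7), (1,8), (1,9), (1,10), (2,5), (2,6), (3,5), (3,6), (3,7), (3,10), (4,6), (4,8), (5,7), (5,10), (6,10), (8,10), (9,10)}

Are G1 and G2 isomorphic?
Yes, isomorphic

The graphs are isomorphic.
One valid mapping φ: V(G1) → V(G2): 0→10, 1→9, 2→3, 3→1, 4→8, 5→6, 6→2, 7→0, 8→7, 9→5, 10→4

Verify φ preserves adjacency — for each edge of G1, its image is an edge of G2:
  (0,1) → (φ(0),φ(1)) = (9,10) ∈ E(G2) ✓
  (0,2) → (φ(0),φ(2)) = (3,10) ∈ E(G2) ✓
  (0,3) → (φ(0),φ(3)) = (1,10) ∈ E(G2) ✓
  (0,4) → (φ(0),φ(4)) = (8,10) ∈ E(G2) ✓
  (0,5) → (φ(0),φ(5)) = (6,10) ∈ E(G2) ✓
  (0,7) → (φ(0),φ(7)) = (0,10) ∈ E(G2) ✓
  (0,9) → (φ(0),φ(9)) = (5,10) ∈ E(G2) ✓
  (1,3) → (φ(1),φ(3)) = (1,9) ∈ E(G2) ✓
  (1,7) → (φ(1),φ(7)) = (0,9) ∈ E(G2) ✓
  (2,5) → (φ(2),φ(5)) = (3,6) ∈ E(G2) ✓
  (2,7) → (φ(2),φ(7)) = (0,3) ∈ E(G2) ✓
  (2,8) → (φ(2),φ(8)) = (3,7) ∈ E(G2) ✓
  (2,9) → (φ(2),φ(9)) = (3,5) ∈ E(G2) ✓
  (3,4) → (φ(3),φ(4)) = (1,8) ∈ E(G2) ✓
  (3,6) → (φ(3),φ(6)) = (1,2) ∈ E(G2) ✓
  (3,7) → (φ(3),φ(7)) = (0,1) ∈ E(G2) ✓
  (3,8) → (φ(3),φ(8)) = (1,7) ∈ E(G2) ✓
  (4,7) → (φ(4),φ(7)) = (0,8) ∈ E(G2) ✓
  (4,10) → (φ(4),φ(10)) = (4,8) ∈ E(G2) ✓
  (5,6) → (φ(5),φ(6)) = (2,6) ∈ E(G2) ✓
  (5,10) → (φ(5),φ(10)) = (4,6) ∈ E(G2) ✓
  (6,9) → (φ(6),φ(9)) = (2,5) ∈ E(G2) ✓
  (8,9) → (φ(8),φ(9)) = (5,7) ∈ E(G2) ✓
All 23 edges of G1 map to edges of G2, and |E(G1)| = |E(G2)| = 23, so φ is a bijection on edges as well as vertices. Hence G1 ≅ G2.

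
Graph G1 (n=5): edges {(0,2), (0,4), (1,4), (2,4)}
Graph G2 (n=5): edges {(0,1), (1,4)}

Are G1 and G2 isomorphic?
No, not isomorphic

The graphs are NOT isomorphic.

Connected components of G1: 2 component(s) with vertex sets [[3], [0, 1, 2, 4]], sizes [1, 4].
Connected components of G2: 3 component(s) with vertex sets [[2], [3], [0, 1, 4]], sizes [1, 1, 3].
The number of connected components (and the multiset of component sizes) is an isomorphism invariant — an isomorphism maps each component of G1 bijectively onto a component of G2. Since G1 has 2 component(s) and G2 has 3, they cannot be isomorphic.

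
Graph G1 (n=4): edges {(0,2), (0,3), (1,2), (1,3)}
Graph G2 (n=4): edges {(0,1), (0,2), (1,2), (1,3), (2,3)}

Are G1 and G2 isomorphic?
No, not isomorphic

The graphs are NOT isomorphic.

Degrees in G1: deg(0)=2, deg(1)=2, deg(2)=2, deg(3)=2.
Sorted degree sequence of G1: [2, 2, 2, 2].
Degrees in G2: deg(0)=2, deg(1)=3, deg(2)=3, deg(3)=2.
Sorted degree sequence of G2: [3, 3, 2, 2].
The (sorted) degree sequence is an isomorphism invariant, so since G1 and G2 have different degree sequences they cannot be isomorphic.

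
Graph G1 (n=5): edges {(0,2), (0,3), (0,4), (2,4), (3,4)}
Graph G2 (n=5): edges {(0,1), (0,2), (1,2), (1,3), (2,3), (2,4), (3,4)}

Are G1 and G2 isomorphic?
No, not isomorphic

The graphs are NOT isomorphic.

Connected components of G1: 2 component(s) with vertex sets [[1], [0, 2, 3, 4]], sizes [1, 4].
Connected components of G2: 1 component(s) with vertex sets [[0, 1, 2, 3, 4]], sizes [5].
The number of connected components (and the multiset of component sizes) is an isomorphism invariant — an isomorphism maps each component of G1 bijectively onto a component of G2. Since G1 has 2 component(s) and G2 has 1, they cannot be isomorphic.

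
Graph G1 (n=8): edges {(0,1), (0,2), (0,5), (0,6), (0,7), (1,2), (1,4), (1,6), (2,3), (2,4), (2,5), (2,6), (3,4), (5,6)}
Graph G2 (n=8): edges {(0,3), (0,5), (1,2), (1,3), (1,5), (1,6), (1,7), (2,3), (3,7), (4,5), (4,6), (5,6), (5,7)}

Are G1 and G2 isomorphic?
No, not isomorphic

The graphs are NOT isomorphic.

Degrees in G1: deg(0)=5, deg(1)=4, deg(2)=6, deg(3)=2, deg(4)=3, deg(5)=3, deg(6)=4, deg(7)=1.
Sorted degree sequence of G1: [6, 5, 4, 4, 3, 3, 2, 1].
Degrees in G2: deg(0)=2, deg(1)=5, deg(2)=2, deg(3)=4, deg(4)=2, deg(5)=5, deg(6)=3, deg(7)=3.
Sorted degree sequence of G2: [5, 5, 4, 3, 3, 2, 2, 2].
The (sorted) degree sequence is an isomorphism invariant, so since G1 and G2 have different degree sequences they cannot be isomorphic.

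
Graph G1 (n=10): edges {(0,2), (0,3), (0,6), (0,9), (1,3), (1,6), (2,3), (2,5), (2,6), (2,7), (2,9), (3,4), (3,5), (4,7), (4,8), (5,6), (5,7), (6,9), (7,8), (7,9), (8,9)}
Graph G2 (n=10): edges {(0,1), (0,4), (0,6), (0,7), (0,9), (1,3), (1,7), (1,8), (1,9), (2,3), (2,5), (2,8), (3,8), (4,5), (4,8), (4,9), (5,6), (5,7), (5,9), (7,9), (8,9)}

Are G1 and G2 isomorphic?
Yes, isomorphic

The graphs are isomorphic.
One valid mapping φ: V(G1) → V(G2): 0→7, 1→6, 2→9, 3→5, 4→2, 5→4, 6→0, 7→8, 8→3, 9→1

Verify φ preserves adjacency — for each edge of G1, its image is an edge of G2:
  (0,2) → (φ(0),φ(2)) = (7,9) ∈ E(G2) ✓
  (0,3) → (φ(0),φ(3)) = (5,7) ∈ E(G2) ✓
  (0,6) → (φ(0),φ(6)) = (0,7) ∈ E(G2) ✓
  (0,9) → (φ(0),φ(9)) = (1,7) ∈ E(G2) ✓
  (1,3) → (φ(1),φ(3)) = (5,6) ∈ E(G2) ✓
  (1,6) → (φ(1),φ(6)) = (0,6) ∈ E(G2) ✓
  (2,3) → (φ(2),φ(3)) = (5,9) ∈ E(G2) ✓
  (2,5) → (φ(2),φ(5)) = (4,9) ∈ E(G2) ✓
  (2,6) → (φ(2),φ(6)) = (0,9) ∈ E(G2) ✓
  (2,7) → (φ(2),φ(7)) = (8,9) ∈ E(G2) ✓
  (2,9) → (φ(2),φ(9)) = (1,9) ∈ E(G2) ✓
  (3,4) → (φ(3),φ(4)) = (2,5) ∈ E(G2) ✓
  (3,5) → (φ(3),φ(5)) = (4,5) ∈ E(G2) ✓
  (4,7) → (φ(4),φ(7)) = (2,8) ∈ E(G2) ✓
  (4,8) → (φ(4),φ(8)) = (2,3) ∈ E(G2) ✓
  (5,6) → (φ(5),φ(6)) = (0,4) ∈ E(G2) ✓
  (5,7) → (φ(5),φ(7)) = (4,8) ∈ E(G2) ✓
  (6,9) → (φ(6),φ(9)) = (0,1) ∈ E(G2) ✓
  (7,8) → (φ(7),φ(8)) = (3,8) ∈ E(G2) ✓
  (7,9) → (φ(7),φ(9)) = (1,8) ∈ E(G2) ✓
  (8,9) → (φ(8),φ(9)) = (1,3) ∈ E(G2) ✓
All 21 edges of G1 map to edges of G2, and |E(G1)| = |E(G2)| = 21, so φ is a bijection on edges as well as vertices. Hence G1 ≅ G2.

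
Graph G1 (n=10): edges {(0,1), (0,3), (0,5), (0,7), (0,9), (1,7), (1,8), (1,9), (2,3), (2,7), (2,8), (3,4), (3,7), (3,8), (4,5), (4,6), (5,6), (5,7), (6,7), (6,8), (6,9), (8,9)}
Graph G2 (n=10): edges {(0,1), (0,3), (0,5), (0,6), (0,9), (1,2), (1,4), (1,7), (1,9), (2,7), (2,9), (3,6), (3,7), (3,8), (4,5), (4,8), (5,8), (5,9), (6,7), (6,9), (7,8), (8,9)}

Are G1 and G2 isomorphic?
Yes, isomorphic

The graphs are isomorphic.
One valid mapping φ: V(G1) → V(G2): 0→0, 1→6, 2→2, 3→1, 4→4, 5→5, 6→8, 7→9, 8→7, 9→3

Verify φ preserves adjacency — for each edge of G1, its image is an edge of G2:
  (0,1) → (φ(0),φ(1)) = (0,6) ∈ E(G2) ✓
  (0,3) → (φ(0),φ(3)) = (0,1) ∈ E(G2) ✓
  (0,5) → (φ(0),φ(5)) = (0,5) ∈ E(G2) ✓
  (0,7) → (φ(0),φ(7)) = (0,9) ∈ E(G2) ✓
  (0,9) → (φ(0),φ(9)) = (0,3) ∈ E(G2) ✓
  (1,7) → (φ(1),φ(7)) = (6,9) ∈ E(G2) ✓
  (1,8) → (φ(1),φ(8)) = (6,7) ∈ E(G2) ✓
  (1,9) → (φ(1),φ(9)) = (3,6) ∈ E(G2) ✓
  (2,3) → (φ(2),φ(3)) = (1,2) ∈ E(G2) ✓
  (2,7) → (φ(2),φ(7)) = (2,9) ∈ E(G2) ✓
  (2,8) → (φ(2),φ(8)) = (2,7) ∈ E(G2) ✓
  (3,4) → (φ(3),φ(4)) = (1,4) ∈ E(G2) ✓
  (3,7) → (φ(3),φ(7)) = (1,9) ∈ E(G2) ✓
  (3,8) → (φ(3),φ(8)) = (1,7) ∈ E(G2) ✓
  (4,5) → (φ(4),φ(5)) = (4,5) ∈ E(G2) ✓
  (4,6) → (φ(4),φ(6)) = (4,8) ∈ E(G2) ✓
  (5,6) → (φ(5),φ(6)) = (5,8) ∈ E(G2) ✓
  (5,7) → (φ(5),φ(7)) = (5,9) ∈ E(G2) ✓
  (6,7) → (φ(6),φ(7)) = (8,9) ∈ E(G2) ✓
  (6,8) → (φ(6),φ(8)) = (7,8) ∈ E(G2) ✓
  (6,9) → (φ(6),φ(9)) = (3,8) ∈ E(G2) ✓
  (8,9) → (φ(8),φ(9)) = (3,7) ∈ E(G2) ✓
All 22 edges of G1 map to edges of G2, and |E(G1)| = |E(G2)| = 22, so φ is a bijection on edges as well as vertices. Hence G1 ≅ G2.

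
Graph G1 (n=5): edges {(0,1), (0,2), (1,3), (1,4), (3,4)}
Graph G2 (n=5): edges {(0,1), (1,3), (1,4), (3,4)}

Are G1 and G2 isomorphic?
No, not isomorphic

The graphs are NOT isomorphic.

Counting edges: G1 has 5 edge(s); G2 has 4 edge(s).
Edge count is an isomorphism invariant (a bijection on vertices induces a bijection on edges), so differing edge counts rule out isomorphism.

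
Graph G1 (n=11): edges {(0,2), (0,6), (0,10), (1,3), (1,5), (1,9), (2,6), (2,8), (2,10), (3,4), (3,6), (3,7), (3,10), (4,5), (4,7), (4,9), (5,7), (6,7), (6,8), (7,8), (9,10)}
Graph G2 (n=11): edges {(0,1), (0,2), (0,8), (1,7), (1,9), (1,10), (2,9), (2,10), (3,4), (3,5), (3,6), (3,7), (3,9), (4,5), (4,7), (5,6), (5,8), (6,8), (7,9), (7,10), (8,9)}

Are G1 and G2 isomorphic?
Yes, isomorphic

The graphs are isomorphic.
One valid mapping φ: V(G1) → V(G2): 0→6, 1→2, 2→5, 3→9, 4→1, 5→10, 6→3, 7→7, 8→4, 9→0, 10→8

Verify φ preserves adjacency — for each edge of G1, its image is an edge of G2:
  (0,2) → (φ(0),φ(2)) = (5,6) ∈ E(G2) ✓
  (0,6) → (φ(0),φ(6)) = (3,6) ∈ E(G2) ✓
  (0,10) → (φ(0),φ(10)) = (6,8) ∈ E(G2) ✓
  (1,3) → (φ(1),φ(3)) = (2,9) ∈ E(G2) ✓
  (1,5) → (φ(1),φ(5)) = (2,10) ∈ E(G2) ✓
  (1,9) → (φ(1),φ(9)) = (0,2) ∈ E(G2) ✓
  (2,6) → (φ(2),φ(6)) = (3,5) ∈ E(G2) ✓
  (2,8) → (φ(2),φ(8)) = (4,5) ∈ E(G2) ✓
  (2,10) → (φ(2),φ(10)) = (5,8) ∈ E(G2) ✓
  (3,4) → (φ(3),φ(4)) = (1,9) ∈ E(G2) ✓
  (3,6) → (φ(3),φ(6)) = (3,9) ∈ E(G2) ✓
  (3,7) → (φ(3),φ(7)) = (7,9) ∈ E(G2) ✓
  (3,10) → (φ(3),φ(10)) = (8,9) ∈ E(G2) ✓
  (4,5) → (φ(4),φ(5)) = (1,10) ∈ E(G2) ✓
  (4,7) → (φ(4),φ(7)) = (1,7) ∈ E(G2) ✓
  (4,9) → (φ(4),φ(9)) = (0,1) ∈ E(G2) ✓
  (5,7) → (φ(5),φ(7)) = (7,10) ∈ E(G2) ✓
  (6,7) → (φ(6),φ(7)) = (3,7) ∈ E(G2) ✓
  (6,8) → (φ(6),φ(8)) = (3,4) ∈ E(G2) ✓
  (7,8) → (φ(7),φ(8)) = (4,7) ∈ E(G2) ✓
  (9,10) → (φ(9),φ(10)) = (0,8) ∈ E(G2) ✓
All 21 edges of G1 map to edges of G2, and |E(G1)| = |E(G2)| = 21, so φ is a bijection on edges as well as vertices. Hence G1 ≅ G2.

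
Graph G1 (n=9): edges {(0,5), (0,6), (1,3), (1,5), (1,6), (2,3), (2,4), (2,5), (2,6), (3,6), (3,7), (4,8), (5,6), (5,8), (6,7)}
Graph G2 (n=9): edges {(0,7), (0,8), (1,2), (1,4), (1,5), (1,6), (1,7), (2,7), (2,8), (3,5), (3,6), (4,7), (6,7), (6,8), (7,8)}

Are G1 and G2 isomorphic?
Yes, isomorphic

The graphs are isomorphic.
One valid mapping φ: V(G1) → V(G2): 0→4, 1→2, 2→6, 3→8, 4→3, 5→1, 6→7, 7→0, 8→5

Verify φ preserves adjacency — for each edge of G1, its image is an edge of G2:
  (0,5) → (φ(0),φ(5)) = (1,4) ∈ E(G2) ✓
  (0,6) → (φ(0),φ(6)) = (4,7) ∈ E(G2) ✓
  (1,3) → (φ(1),φ(3)) = (2,8) ∈ E(G2) ✓
  (1,5) → (φ(1),φ(5)) = (1,2) ∈ E(G2) ✓
  (1,6) → (φ(1),φ(6)) = (2,7) ∈ E(G2) ✓
  (2,3) → (φ(2),φ(3)) = (6,8) ∈ E(G2) ✓
  (2,4) → (φ(2),φ(4)) = (3,6) ∈ E(G2) ✓
  (2,5) → (φ(2),φ(5)) = (1,6) ∈ E(G2) ✓
  (2,6) → (φ(2),φ(6)) = (6,7) ∈ E(G2) ✓
  (3,6) → (φ(3),φ(6)) = (7,8) ∈ E(G2) ✓
  (3,7) → (φ(3),φ(7)) = (0,8) ∈ E(G2) ✓
  (4,8) → (φ(4),φ(8)) = (3,5) ∈ E(G2) ✓
  (5,6) → (φ(5),φ(6)) = (1,7) ∈ E(G2) ✓
  (5,8) → (φ(5),φ(8)) = (1,5) ∈ E(G2) ✓
  (6,7) → (φ(6),φ(7)) = (0,7) ∈ E(G2) ✓
All 15 edges of G1 map to edges of G2, and |E(G1)| = |E(G2)| = 15, so φ is a bijection on edges as well as vertices. Hence G1 ≅ G2.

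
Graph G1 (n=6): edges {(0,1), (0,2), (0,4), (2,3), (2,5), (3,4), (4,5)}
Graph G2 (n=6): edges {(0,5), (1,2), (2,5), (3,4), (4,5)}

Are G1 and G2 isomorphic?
No, not isomorphic

The graphs are NOT isomorphic.

Degrees in G1: deg(0)=3, deg(1)=1, deg(2)=3, deg(3)=2, deg(4)=3, deg(5)=2.
Sorted degree sequence of G1: [3, 3, 3, 2, 2, 1].
Degrees in G2: deg(0)=1, deg(1)=1, deg(2)=2, deg(3)=1, deg(4)=2, deg(5)=3.
Sorted degree sequence of G2: [3, 2, 2, 1, 1, 1].
The (sorted) degree sequence is an isomorphism invariant, so since G1 and G2 have different degree sequences they cannot be isomorphic.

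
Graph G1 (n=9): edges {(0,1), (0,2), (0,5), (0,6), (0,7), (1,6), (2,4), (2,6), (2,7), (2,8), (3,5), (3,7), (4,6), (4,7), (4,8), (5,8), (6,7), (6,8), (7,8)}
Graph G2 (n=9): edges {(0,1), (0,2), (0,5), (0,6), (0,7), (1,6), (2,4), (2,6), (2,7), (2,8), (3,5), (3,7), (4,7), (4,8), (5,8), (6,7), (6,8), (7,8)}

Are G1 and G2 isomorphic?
No, not isomorphic

The graphs are NOT isomorphic.

Counting edges: G1 has 19 edge(s); G2 has 18 edge(s).
Edge count is an isomorphism invariant (a bijection on vertices induces a bijection on edges), so differing edge counts rule out isomorphism.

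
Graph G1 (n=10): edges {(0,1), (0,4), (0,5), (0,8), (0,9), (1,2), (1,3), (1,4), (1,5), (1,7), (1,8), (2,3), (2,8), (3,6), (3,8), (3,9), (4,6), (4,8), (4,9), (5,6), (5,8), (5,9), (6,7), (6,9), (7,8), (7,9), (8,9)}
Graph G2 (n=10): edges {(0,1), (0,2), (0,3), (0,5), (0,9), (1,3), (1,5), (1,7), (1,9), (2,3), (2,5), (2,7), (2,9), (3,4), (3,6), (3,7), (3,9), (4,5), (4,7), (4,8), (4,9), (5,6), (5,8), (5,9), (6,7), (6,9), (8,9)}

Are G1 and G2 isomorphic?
Yes, isomorphic

The graphs are isomorphic.
One valid mapping φ: V(G1) → V(G2): 0→0, 1→5, 2→8, 3→4, 4→2, 5→1, 6→7, 7→6, 8→9, 9→3

Verify φ preserves adjacency — for each edge of G1, its image is an edge of G2:
  (0,1) → (φ(0),φ(1)) = (0,5) ∈ E(G2) ✓
  (0,4) → (φ(0),φ(4)) = (0,2) ∈ E(G2) ✓
  (0,5) → (φ(0),φ(5)) = (0,1) ∈ E(G2) ✓
  (0,8) → (φ(0),φ(8)) = (0,9) ∈ E(G2) ✓
  (0,9) → (φ(0),φ(9)) = (0,3) ∈ E(G2) ✓
  (1,2) → (φ(1),φ(2)) = (5,8) ∈ E(G2) ✓
  (1,3) → (φ(1),φ(3)) = (4,5) ∈ E(G2) ✓
  (1,4) → (φ(1),φ(4)) = (2,5) ∈ E(G2) ✓
  (1,5) → (φ(1),φ(5)) = (1,5) ∈ E(G2) ✓
  (1,7) → (φ(1),φ(7)) = (5,6) ∈ E(G2) ✓
  (1,8) → (φ(1),φ(8)) = (5,9) ∈ E(G2) ✓
  (2,3) → (φ(2),φ(3)) = (4,8) ∈ E(G2) ✓
  (2,8) → (φ(2),φ(8)) = (8,9) ∈ E(G2) ✓
  (3,6) → (φ(3),φ(6)) = (4,7) ∈ E(G2) ✓
  (3,8) → (φ(3),φ(8)) = (4,9) ∈ E(G2) ✓
  (3,9) → (φ(3),φ(9)) = (3,4) ∈ E(G2) ✓
  (4,6) → (φ(4),φ(6)) = (2,7) ∈ E(G2) ✓
  (4,8) → (φ(4),φ(8)) = (2,9) ∈ E(G2) ✓
  (4,9) → (φ(4),φ(9)) = (2,3) ∈ E(G2) ✓
  (5,6) → (φ(5),φ(6)) = (1,7) ∈ E(G2) ✓
  (5,8) → (φ(5),φ(8)) = (1,9) ∈ E(G2) ✓
  (5,9) → (φ(5),φ(9)) = (1,3) ∈ E(G2) ✓
  (6,7) → (φ(6),φ(7)) = (6,7) ∈ E(G2) ✓
  (6,9) → (φ(6),φ(9)) = (3,7) ∈ E(G2) ✓
  (7,8) → (φ(7),φ(8)) = (6,9) ∈ E(G2) ✓
  (7,9) → (φ(7),φ(9)) = (3,6) ∈ E(G2) ✓
  (8,9) → (φ(8),φ(9)) = (3,9) ∈ E(G2) ✓
All 27 edges of G1 map to edges of G2, and |E(G1)| = |E(G2)| = 27, so φ is a bijection on edges as well as vertices. Hence G1 ≅ G2.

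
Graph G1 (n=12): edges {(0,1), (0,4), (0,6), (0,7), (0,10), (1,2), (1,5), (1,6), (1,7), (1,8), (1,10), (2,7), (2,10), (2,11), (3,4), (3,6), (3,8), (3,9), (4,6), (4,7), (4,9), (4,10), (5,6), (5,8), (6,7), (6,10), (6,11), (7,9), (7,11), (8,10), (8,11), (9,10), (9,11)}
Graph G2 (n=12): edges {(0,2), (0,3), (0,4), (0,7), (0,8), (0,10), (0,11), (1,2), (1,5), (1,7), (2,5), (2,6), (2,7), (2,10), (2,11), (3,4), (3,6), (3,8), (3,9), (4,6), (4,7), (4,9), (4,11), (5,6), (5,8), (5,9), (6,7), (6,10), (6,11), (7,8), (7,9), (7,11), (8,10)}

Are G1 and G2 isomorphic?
Yes, isomorphic

The graphs are isomorphic.
One valid mapping φ: V(G1) → V(G2): 0→11, 1→2, 2→10, 3→9, 4→4, 5→1, 6→7, 7→0, 8→5, 9→3, 10→6, 11→8

Verify φ preserves adjacency — for each edge of G1, its image is an edge of G2:
  (0,1) → (φ(0),φ(1)) = (2,11) ∈ E(G2) ✓
  (0,4) → (φ(0),φ(4)) = (4,11) ∈ E(G2) ✓
  (0,6) → (φ(0),φ(6)) = (7,11) ∈ E(G2) ✓
  (0,7) → (φ(0),φ(7)) = (0,11) ∈ E(G2) ✓
  (0,10) → (φ(0),φ(10)) = (6,11) ∈ E(G2) ✓
  (1,2) → (φ(1),φ(2)) = (2,10) ∈ E(G2) ✓
  (1,5) → (φ(1),φ(5)) = (1,2) ∈ E(G2) ✓
  (1,6) → (φ(1),φ(6)) = (2,7) ∈ E(G2) ✓
  (1,7) → (φ(1),φ(7)) = (0,2) ∈ E(G2) ✓
  (1,8) → (φ(1),φ(8)) = (2,5) ∈ E(G2) ✓
  (1,10) → (φ(1),φ(10)) = (2,6) ∈ E(G2) ✓
  (2,7) → (φ(2),φ(7)) = (0,10) ∈ E(G2) ✓
  (2,10) → (φ(2),φ(10)) = (6,10) ∈ E(G2) ✓
  (2,11) → (φ(2),φ(11)) = (8,10) ∈ E(G2) ✓
  (3,4) → (φ(3),φ(4)) = (4,9) ∈ E(G2) ✓
  (3,6) → (φ(3),φ(6)) = (7,9) ∈ E(G2) ✓
  (3,8) → (φ(3),φ(8)) = (5,9) ∈ E(G2) ✓
  (3,9) → (φ(3),φ(9)) = (3,9) ∈ E(G2) ✓
  (4,6) → (φ(4),φ(6)) = (4,7) ∈ E(G2) ✓
  (4,7) → (φ(4),φ(7)) = (0,4) ∈ E(G2) ✓
  (4,9) → (φ(4),φ(9)) = (3,4) ∈ E(G2) ✓
  (4,10) → (φ(4),φ(10)) = (4,6) ∈ E(G2) ✓
  (5,6) → (φ(5),φ(6)) = (1,7) ∈ E(G2) ✓
  (5,8) → (φ(5),φ(8)) = (1,5) ∈ E(G2) ✓
  (6,7) → (φ(6),φ(7)) = (0,7) ∈ E(G2) ✓
  (6,10) → (φ(6),φ(10)) = (6,7) ∈ E(G2) ✓
  (6,11) → (φ(6),φ(11)) = (7,8) ∈ E(G2) ✓
  (7,9) → (φ(7),φ(9)) = (0,3) ∈ E(G2) ✓
  (7,11) → (φ(7),φ(11)) = (0,8) ∈ E(G2) ✓
  (8,10) → (φ(8),φ(10)) = (5,6) ∈ E(G2) ✓
  (8,11) → (φ(8),φ(11)) = (5,8) ∈ E(G2) ✓
  (9,10) → (φ(9),φ(10)) = (3,6) ∈ E(G2) ✓
  (9,11) → (φ(9),φ(11)) = (3,8) ∈ E(G2) ✓
All 33 edges of G1 map to edges of G2, and |E(G1)| = |E(G2)| = 33, so φ is a bijection on edges as well as vertices. Hence G1 ≅ G2.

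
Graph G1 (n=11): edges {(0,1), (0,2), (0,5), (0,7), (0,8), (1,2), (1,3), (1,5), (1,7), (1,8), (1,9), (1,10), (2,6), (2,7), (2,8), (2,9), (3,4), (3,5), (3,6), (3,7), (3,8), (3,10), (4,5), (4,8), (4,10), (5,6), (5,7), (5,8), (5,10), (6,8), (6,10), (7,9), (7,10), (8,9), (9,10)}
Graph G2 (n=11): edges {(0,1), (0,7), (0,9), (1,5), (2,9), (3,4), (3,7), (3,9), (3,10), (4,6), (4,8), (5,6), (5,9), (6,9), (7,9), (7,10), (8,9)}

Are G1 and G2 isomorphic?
No, not isomorphic

The graphs are NOT isomorphic.

Counting triangles (3-cliques): G1 has 41, G2 has 4.
Triangle count is an isomorphism invariant, so differing triangle counts rule out isomorphism.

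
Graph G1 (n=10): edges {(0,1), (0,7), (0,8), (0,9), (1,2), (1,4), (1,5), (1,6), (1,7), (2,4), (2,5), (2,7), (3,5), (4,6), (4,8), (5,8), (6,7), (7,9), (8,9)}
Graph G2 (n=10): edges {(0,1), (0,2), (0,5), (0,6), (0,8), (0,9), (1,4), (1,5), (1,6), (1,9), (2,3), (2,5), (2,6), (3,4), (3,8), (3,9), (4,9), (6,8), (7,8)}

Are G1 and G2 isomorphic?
Yes, isomorphic

The graphs are isomorphic.
One valid mapping φ: V(G1) → V(G2): 0→9, 1→0, 2→6, 3→7, 4→2, 5→8, 6→5, 7→1, 8→3, 9→4

Verify φ preserves adjacency — for each edge of G1, its image is an edge of G2:
  (0,1) → (φ(0),φ(1)) = (0,9) ∈ E(G2) ✓
  (0,7) → (φ(0),φ(7)) = (1,9) ∈ E(G2) ✓
  (0,8) → (φ(0),φ(8)) = (3,9) ∈ E(G2) ✓
  (0,9) → (φ(0),φ(9)) = (4,9) ∈ E(G2) ✓
  (1,2) → (φ(1),φ(2)) = (0,6) ∈ E(G2) ✓
  (1,4) → (φ(1),φ(4)) = (0,2) ∈ E(G2) ✓
  (1,5) → (φ(1),φ(5)) = (0,8) ∈ E(G2) ✓
  (1,6) → (φ(1),φ(6)) = (0,5) ∈ E(G2) ✓
  (1,7) → (φ(1),φ(7)) = (0,1) ∈ E(G2) ✓
  (2,4) → (φ(2),φ(4)) = (2,6) ∈ E(G2) ✓
  (2,5) → (φ(2),φ(5)) = (6,8) ∈ E(G2) ✓
  (2,7) → (φ(2),φ(7)) = (1,6) ∈ E(G2) ✓
  (3,5) → (φ(3),φ(5)) = (7,8) ∈ E(G2) ✓
  (4,6) → (φ(4),φ(6)) = (2,5) ∈ E(G2) ✓
  (4,8) → (φ(4),φ(8)) = (2,3) ∈ E(G2) ✓
  (5,8) → (φ(5),φ(8)) = (3,8) ∈ E(G2) ✓
  (6,7) → (φ(6),φ(7)) = (1,5) ∈ E(G2) ✓
  (7,9) → (φ(7),φ(9)) = (1,4) ∈ E(G2) ✓
  (8,9) → (φ(8),φ(9)) = (3,4) ∈ E(G2) ✓
All 19 edges of G1 map to edges of G2, and |E(G1)| = |E(G2)| = 19, so φ is a bijection on edges as well as vertices. Hence G1 ≅ G2.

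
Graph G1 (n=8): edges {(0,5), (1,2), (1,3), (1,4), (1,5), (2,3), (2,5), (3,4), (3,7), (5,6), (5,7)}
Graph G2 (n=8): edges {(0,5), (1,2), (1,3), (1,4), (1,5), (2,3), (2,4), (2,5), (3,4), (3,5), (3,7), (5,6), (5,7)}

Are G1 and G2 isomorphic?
No, not isomorphic

The graphs are NOT isomorphic.

Counting edges: G1 has 11 edge(s); G2 has 13 edge(s).
Edge count is an isomorphism invariant (a bijection on vertices induces a bijection on edges), so differing edge counts rule out isomorphism.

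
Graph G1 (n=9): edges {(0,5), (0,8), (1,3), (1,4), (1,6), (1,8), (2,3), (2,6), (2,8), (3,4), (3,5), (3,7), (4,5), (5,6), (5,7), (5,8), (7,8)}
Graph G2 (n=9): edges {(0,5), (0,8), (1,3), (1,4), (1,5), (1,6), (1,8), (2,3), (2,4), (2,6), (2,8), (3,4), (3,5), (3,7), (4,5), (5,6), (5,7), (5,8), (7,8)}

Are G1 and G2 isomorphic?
No, not isomorphic

The graphs are NOT isomorphic.

Counting edges: G1 has 17 edge(s); G2 has 19 edge(s).
Edge count is an isomorphism invariant (a bijection on vertices induces a bijection on edges), so differing edge counts rule out isomorphism.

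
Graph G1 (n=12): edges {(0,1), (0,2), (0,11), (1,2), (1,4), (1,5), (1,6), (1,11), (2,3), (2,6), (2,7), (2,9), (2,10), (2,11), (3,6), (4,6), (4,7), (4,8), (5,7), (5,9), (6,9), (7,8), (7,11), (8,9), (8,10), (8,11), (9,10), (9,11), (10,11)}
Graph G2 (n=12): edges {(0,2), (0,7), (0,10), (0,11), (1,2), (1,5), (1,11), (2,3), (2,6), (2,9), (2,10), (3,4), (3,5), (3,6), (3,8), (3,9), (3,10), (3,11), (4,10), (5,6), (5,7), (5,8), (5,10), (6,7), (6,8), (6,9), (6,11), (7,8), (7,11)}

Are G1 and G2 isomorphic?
Yes, isomorphic

The graphs are isomorphic.
One valid mapping φ: V(G1) → V(G2): 0→9, 1→2, 2→3, 3→4, 4→0, 5→1, 6→10, 7→11, 8→7, 9→5, 10→8, 11→6

Verify φ preserves adjacency — for each edge of G1, its image is an edge of G2:
  (0,1) → (φ(0),φ(1)) = (2,9) ∈ E(G2) ✓
  (0,2) → (φ(0),φ(2)) = (3,9) ∈ E(G2) ✓
  (0,11) → (φ(0),φ(11)) = (6,9) ∈ E(G2) ✓
  (1,2) → (φ(1),φ(2)) = (2,3) ∈ E(G2) ✓
  (1,4) → (φ(1),φ(4)) = (0,2) ∈ E(G2) ✓
  (1,5) → (φ(1),φ(5)) = (1,2) ∈ E(G2) ✓
  (1,6) → (φ(1),φ(6)) = (2,10) ∈ E(G2) ✓
  (1,11) → (φ(1),φ(11)) = (2,6) ∈ E(G2) ✓
  (2,3) → (φ(2),φ(3)) = (3,4) ∈ E(G2) ✓
  (2,6) → (φ(2),φ(6)) = (3,10) ∈ E(G2) ✓
  (2,7) → (φ(2),φ(7)) = (3,11) ∈ E(G2) ✓
  (2,9) → (φ(2),φ(9)) = (3,5) ∈ E(G2) ✓
  (2,10) → (φ(2),φ(10)) = (3,8) ∈ E(G2) ✓
  (2,11) → (φ(2),φ(11)) = (3,6) ∈ E(G2) ✓
  (3,6) → (φ(3),φ(6)) = (4,10) ∈ E(G2) ✓
  (4,6) → (φ(4),φ(6)) = (0,10) ∈ E(G2) ✓
  (4,7) → (φ(4),φ(7)) = (0,11) ∈ E(G2) ✓
  (4,8) → (φ(4),φ(8)) = (0,7) ∈ E(G2) ✓
  (5,7) → (φ(5),φ(7)) = (1,11) ∈ E(G2) ✓
  (5,9) → (φ(5),φ(9)) = (1,5) ∈ E(G2) ✓
  (6,9) → (φ(6),φ(9)) = (5,10) ∈ E(G2) ✓
  (7,8) → (φ(7),φ(8)) = (7,11) ∈ E(G2) ✓
  (7,11) → (φ(7),φ(11)) = (6,11) ∈ E(G2) ✓
  (8,9) → (φ(8),φ(9)) = (5,7) ∈ E(G2) ✓
  (8,10) → (φ(8),φ(10)) = (7,8) ∈ E(G2) ✓
  (8,11) → (φ(8),φ(11)) = (6,7) ∈ E(G2) ✓
  (9,10) → (φ(9),φ(10)) = (5,8) ∈ E(G2) ✓
  (9,11) → (φ(9),φ(11)) = (5,6) ∈ E(G2) ✓
  (10,11) → (φ(10),φ(11)) = (6,8) ∈ E(G2) ✓
All 29 edges of G1 map to edges of G2, and |E(G1)| = |E(G2)| = 29, so φ is a bijection on edges as well as vertices. Hence G1 ≅ G2.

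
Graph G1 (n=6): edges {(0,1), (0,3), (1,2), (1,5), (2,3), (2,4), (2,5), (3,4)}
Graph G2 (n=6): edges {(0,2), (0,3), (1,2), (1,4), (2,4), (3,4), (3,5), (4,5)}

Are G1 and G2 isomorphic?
Yes, isomorphic

The graphs are isomorphic.
One valid mapping φ: V(G1) → V(G2): 0→0, 1→2, 2→4, 3→3, 4→5, 5→1

Verify φ preserves adjacency — for each edge of G1, its image is an edge of G2:
  (0,1) → (φ(0),φ(1)) = (0,2) ∈ E(G2) ✓
  (0,3) → (φ(0),φ(3)) = (0,3) ∈ E(G2) ✓
  (1,2) → (φ(1),φ(2)) = (2,4) ∈ E(G2) ✓
  (1,5) → (φ(1),φ(5)) = (1,2) ∈ E(G2) ✓
  (2,3) → (φ(2),φ(3)) = (3,4) ∈ E(G2) ✓
  (2,4) → (φ(2),φ(4)) = (4,5) ∈ E(G2) ✓
  (2,5) → (φ(2),φ(5)) = (1,4) ∈ E(G2) ✓
  (3,4) → (φ(3),φ(4)) = (3,5) ∈ E(G2) ✓
All 8 edges of G1 map to edges of G2, and |E(G1)| = |E(G2)| = 8, so φ is a bijection on edges as well as vertices. Hence G1 ≅ G2.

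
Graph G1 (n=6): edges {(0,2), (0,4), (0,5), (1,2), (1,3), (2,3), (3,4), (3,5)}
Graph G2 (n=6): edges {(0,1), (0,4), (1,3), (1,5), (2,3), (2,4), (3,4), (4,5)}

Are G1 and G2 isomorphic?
Yes, isomorphic

The graphs are isomorphic.
One valid mapping φ: V(G1) → V(G2): 0→1, 1→2, 2→3, 3→4, 4→5, 5→0

Verify φ preserves adjacency — for each edge of G1, its image is an edge of G2:
  (0,2) → (φ(0),φ(2)) = (1,3) ∈ E(G2) ✓
  (0,4) → (φ(0),φ(4)) = (1,5) ∈ E(G2) ✓
  (0,5) → (φ(0),φ(5)) = (0,1) ∈ E(G2) ✓
  (1,2) → (φ(1),φ(2)) = (2,3) ∈ E(G2) ✓
  (1,3) → (φ(1),φ(3)) = (2,4) ∈ E(G2) ✓
  (2,3) → (φ(2),φ(3)) = (3,4) ∈ E(G2) ✓
  (3,4) → (φ(3),φ(4)) = (4,5) ∈ E(G2) ✓
  (3,5) → (φ(3),φ(5)) = (0,4) ∈ E(G2) ✓
All 8 edges of G1 map to edges of G2, and |E(G1)| = |E(G2)| = 8, so φ is a bijection on edges as well as vertices. Hence G1 ≅ G2.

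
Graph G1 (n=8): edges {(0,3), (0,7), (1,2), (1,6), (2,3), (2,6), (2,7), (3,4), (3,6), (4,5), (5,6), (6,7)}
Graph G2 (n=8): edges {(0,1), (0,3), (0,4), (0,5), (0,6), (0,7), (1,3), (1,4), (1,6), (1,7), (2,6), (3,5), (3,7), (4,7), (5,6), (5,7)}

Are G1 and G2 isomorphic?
No, not isomorphic

The graphs are NOT isomorphic.

Degrees in G1: deg(0)=2, deg(1)=2, deg(2)=4, deg(3)=4, deg(4)=2, deg(5)=2, deg(6)=5, deg(7)=3.
Sorted degree sequence of G1: [5, 4, 4, 3, 2, 2, 2, 2].
Degrees in G2: deg(0)=6, deg(1)=5, deg(2)=1, deg(3)=4, deg(4)=3, deg(5)=4, deg(6)=4, deg(7)=5.
Sorted degree sequence of G2: [6, 5, 5, 4, 4, 4, 3, 1].
The (sorted) degree sequence is an isomorphism invariant, so since G1 and G2 have different degree sequences they cannot be isomorphic.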